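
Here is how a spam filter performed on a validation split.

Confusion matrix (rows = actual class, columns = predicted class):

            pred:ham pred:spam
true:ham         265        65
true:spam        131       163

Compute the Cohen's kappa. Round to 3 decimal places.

Observed agreement pₒ = trace/N = 428/624 = 0.6859
Expected agreement pₑ = Σ (rowᵢ·colᵢ)/N² = (330·396 + 294·228)/624² = 0.5078
κ = (pₒ − pₑ)/(1 − pₑ) = (0.6859 − 0.5078)/(1 − 0.5078) = 0.362

0.362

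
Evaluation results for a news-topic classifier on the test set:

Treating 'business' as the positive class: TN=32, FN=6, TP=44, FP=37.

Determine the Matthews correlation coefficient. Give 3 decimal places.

MCC = (TP·TN − FP·FN) / √((TP+FP)(TP+FN)(TN+FP)(TN+FN))
Numerator = 44·32 − 37·6 = 1186
Denominator = √(81·50·69·38) = √10619100 = 3258.6961
MCC = 1186 / 3258.6961 = 0.364

0.364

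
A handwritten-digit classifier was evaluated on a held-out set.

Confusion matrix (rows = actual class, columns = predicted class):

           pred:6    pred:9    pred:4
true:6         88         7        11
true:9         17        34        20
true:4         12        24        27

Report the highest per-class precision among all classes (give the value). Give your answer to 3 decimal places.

0.752

Per-class precision (TP/(TP+FP)):
  6: TP=88, FP=17+12=29 → 88/117 = 0.7521
  9: TP=34, FP=7+24=31 → 34/65 = 0.5231
  4: TP=27, FP=11+20=31 → 27/58 = 0.4655
Highest is class '6' with precision = 0.752.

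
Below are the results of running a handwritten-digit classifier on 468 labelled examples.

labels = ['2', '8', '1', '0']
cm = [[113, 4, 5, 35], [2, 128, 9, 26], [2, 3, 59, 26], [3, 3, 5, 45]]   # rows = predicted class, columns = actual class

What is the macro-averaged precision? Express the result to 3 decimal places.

0.739

Per-class precision (TP/(TP+FP)):
  2: TP=113, FP=4+5+35=44 → 113/157 = 0.7197
  8: TP=128, FP=2+9+26=37 → 128/165 = 0.7758
  1: TP=59, FP=2+3+26=31 → 59/90 = 0.6556
  0: TP=45, FP=3+3+5=11 → 45/56 = 0.8036
Macro-precision = mean = (0.7197 + 0.7758 + 0.6556 + 0.8036) / 4 = 0.739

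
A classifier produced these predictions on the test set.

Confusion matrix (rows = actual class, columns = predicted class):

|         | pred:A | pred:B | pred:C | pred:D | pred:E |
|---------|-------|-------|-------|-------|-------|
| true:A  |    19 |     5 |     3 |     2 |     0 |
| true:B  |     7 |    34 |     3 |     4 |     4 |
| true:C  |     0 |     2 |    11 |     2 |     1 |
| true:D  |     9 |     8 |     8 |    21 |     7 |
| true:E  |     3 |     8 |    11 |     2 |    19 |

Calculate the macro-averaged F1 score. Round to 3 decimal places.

0.526

Per-class F1 score (2·TP/(2·TP+FP+FN)):
  A: TP=19, FP=7+0+9+3=19, FN=5+3+2+0=10 → 38/67 = 0.5672
  B: TP=34, FP=5+2+8+8=23, FN=7+3+4+4=18 → 68/109 = 0.6239
  C: TP=11, FP=3+3+8+11=25, FN=0+2+2+1=5 → 22/52 = 0.4231
  D: TP=21, FP=2+4+2+2=10, FN=9+8+8+7=32 → 42/84 = 0.5000
  E: TP=19, FP=0+4+1+7=12, FN=3+8+11+2=24 → 38/74 = 0.5135
Macro-F1 score = mean = (0.5672 + 0.6239 + 0.4231 + 0.5000 + 0.5135) / 5 = 0.526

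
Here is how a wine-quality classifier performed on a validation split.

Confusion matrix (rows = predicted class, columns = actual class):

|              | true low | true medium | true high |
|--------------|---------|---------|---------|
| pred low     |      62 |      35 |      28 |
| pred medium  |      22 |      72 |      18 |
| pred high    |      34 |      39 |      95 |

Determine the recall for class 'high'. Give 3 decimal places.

recall = TP/(TP+FN).
high: TP=95, FN=28+18=46 → 95/141 = 0.6738

0.674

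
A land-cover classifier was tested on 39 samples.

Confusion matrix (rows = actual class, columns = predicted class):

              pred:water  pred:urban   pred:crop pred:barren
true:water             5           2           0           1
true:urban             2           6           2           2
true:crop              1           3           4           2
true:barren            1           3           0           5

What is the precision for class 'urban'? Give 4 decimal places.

0.4286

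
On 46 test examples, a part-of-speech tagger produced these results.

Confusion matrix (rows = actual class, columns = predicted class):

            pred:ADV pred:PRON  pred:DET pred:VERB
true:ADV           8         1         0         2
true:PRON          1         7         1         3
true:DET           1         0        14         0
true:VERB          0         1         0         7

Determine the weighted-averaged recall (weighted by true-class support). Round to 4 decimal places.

0.7826

Per-class recall (TP/(TP+FN)):
  ADV: TP=8, FN=1+0+2=3 → 8/11 = 0.72727
  PRON: TP=7, FN=1+1+3=5 → 7/12 = 0.58333
  DET: TP=14, FN=1+0+0=1 → 14/15 = 0.93333
  VERB: TP=7, FN=0+1+0=1 → 7/8 = 0.87500
Weighted-recall = Σ (supportᵢ/N)·recallᵢ with N=46: (11/46)·0.72727 + (12/46)·0.58333 + (15/46)·0.93333 + (8/46)·0.87500 = 0.7826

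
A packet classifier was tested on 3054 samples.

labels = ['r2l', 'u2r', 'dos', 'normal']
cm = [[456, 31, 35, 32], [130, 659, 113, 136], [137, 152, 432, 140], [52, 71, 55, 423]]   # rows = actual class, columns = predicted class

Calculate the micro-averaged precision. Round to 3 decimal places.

0.645

Micro-averaging pools counts across classes: ΣTP=1970, ΣFP=1084, ΣFN=1084.
Micro-precision = TP/(TP+FP) on pooled counts = 0.645 (equals overall accuracy in single-label multiclass).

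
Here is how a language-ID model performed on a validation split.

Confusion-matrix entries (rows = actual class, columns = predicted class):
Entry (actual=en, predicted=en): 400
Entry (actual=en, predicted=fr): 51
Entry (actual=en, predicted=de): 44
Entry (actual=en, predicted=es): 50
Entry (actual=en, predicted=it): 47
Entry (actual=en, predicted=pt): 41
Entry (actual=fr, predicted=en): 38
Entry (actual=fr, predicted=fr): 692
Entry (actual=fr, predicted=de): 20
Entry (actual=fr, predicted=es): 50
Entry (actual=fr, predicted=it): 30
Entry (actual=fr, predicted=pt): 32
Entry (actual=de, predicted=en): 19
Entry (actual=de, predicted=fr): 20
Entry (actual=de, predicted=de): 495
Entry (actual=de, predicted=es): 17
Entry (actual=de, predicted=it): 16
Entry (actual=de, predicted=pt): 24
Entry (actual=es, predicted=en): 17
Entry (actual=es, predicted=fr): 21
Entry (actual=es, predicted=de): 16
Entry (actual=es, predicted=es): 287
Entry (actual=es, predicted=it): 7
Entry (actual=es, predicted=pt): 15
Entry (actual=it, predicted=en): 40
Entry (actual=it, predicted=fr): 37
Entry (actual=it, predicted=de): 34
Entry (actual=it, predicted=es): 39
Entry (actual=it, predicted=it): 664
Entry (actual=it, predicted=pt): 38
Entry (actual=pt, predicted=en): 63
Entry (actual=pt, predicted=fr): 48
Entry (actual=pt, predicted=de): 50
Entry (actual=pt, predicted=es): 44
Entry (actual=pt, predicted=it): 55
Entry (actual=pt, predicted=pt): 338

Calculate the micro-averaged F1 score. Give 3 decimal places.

0.738

Micro-averaging pools counts across classes: ΣTP=2876, ΣFP=1023, ΣFN=1023.
Micro-F1 score = 2·TP/(2·TP+FP+FN) on pooled counts = 0.738 (equals overall accuracy in single-label multiclass).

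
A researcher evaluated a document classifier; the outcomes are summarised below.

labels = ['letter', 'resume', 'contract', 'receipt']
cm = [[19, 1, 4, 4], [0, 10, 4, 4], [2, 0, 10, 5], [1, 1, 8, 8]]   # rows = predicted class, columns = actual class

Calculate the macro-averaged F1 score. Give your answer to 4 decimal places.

0.5755

Per-class F1 score (2·TP/(2·TP+FP+FN)):
  letter: TP=19, FP=1+4+4=9, FN=0+2+1=3 → 38/50 = 0.76000
  resume: TP=10, FP=0+4+4=8, FN=1+0+1=2 → 20/30 = 0.66667
  contract: TP=10, FP=2+0+5=7, FN=4+4+8=16 → 20/43 = 0.46512
  receipt: TP=8, FP=1+1+8=10, FN=4+4+5=13 → 16/39 = 0.41026
Macro-F1 score = mean = (0.76000 + 0.66667 + 0.46512 + 0.41026) / 4 = 0.5755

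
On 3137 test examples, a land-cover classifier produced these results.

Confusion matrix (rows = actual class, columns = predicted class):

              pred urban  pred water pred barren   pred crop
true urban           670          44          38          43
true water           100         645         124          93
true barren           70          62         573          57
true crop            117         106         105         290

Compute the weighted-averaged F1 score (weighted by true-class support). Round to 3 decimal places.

0.689

Per-class F1 score (2·TP/(2·TP+FP+FN)):
  urban: TP=670, FP=100+70+117=287, FN=44+38+43=125 → 1340/1752 = 0.7648
  water: TP=645, FP=44+62+106=212, FN=100+124+93=317 → 1290/1819 = 0.7092
  barren: TP=573, FP=38+124+105=267, FN=70+62+57=189 → 1146/1602 = 0.7154
  crop: TP=290, FP=43+93+57=193, FN=117+106+105=328 → 580/1101 = 0.5268
Weighted-F1 score = Σ (supportᵢ/N)·F1 scoreᵢ with N=3137: (795/3137)·0.7648 + (962/3137)·0.7092 + (762/3137)·0.7154 + (618/3137)·0.5268 = 0.689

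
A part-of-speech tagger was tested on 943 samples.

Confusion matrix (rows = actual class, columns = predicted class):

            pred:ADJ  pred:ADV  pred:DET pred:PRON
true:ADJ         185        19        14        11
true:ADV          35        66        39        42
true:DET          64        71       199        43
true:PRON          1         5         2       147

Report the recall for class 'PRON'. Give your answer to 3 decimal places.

Treat 'PRON' as positive and all other classes as negative.
recall = TP/(TP+FN).
PRON: TP=147, FN=1+5+2=8 → 147/155 = 0.9484

0.948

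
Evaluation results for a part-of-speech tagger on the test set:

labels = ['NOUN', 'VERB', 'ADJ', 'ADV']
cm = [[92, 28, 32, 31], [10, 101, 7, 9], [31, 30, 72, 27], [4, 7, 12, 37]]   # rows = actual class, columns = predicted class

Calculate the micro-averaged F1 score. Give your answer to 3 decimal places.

Micro-averaging pools counts across classes: ΣTP=302, ΣFP=228, ΣFN=228.
Micro-F1 score = 2·TP/(2·TP+FP+FN) on pooled counts = 0.570 (equals overall accuracy in single-label multiclass).

0.570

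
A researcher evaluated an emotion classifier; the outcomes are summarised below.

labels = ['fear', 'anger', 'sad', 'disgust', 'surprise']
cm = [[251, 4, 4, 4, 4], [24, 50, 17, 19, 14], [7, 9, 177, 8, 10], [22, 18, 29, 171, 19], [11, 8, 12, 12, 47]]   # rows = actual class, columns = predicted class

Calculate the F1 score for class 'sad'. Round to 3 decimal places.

Treat 'sad' as positive and all other classes as negative.
F1 score = 2·TP/(2·TP+FP+FN).
sad: TP=177, FP=4+17+29+12=62, FN=7+9+8+10=34 → 354/450 = 0.7867

0.787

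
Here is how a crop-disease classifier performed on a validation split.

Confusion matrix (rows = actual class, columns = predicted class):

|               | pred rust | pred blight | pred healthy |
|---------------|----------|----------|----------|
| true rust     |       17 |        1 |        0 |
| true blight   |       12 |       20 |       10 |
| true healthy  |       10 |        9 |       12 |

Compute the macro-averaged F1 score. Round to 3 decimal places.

0.535

Per-class F1 score (2·TP/(2·TP+FP+FN)):
  rust: TP=17, FP=12+10=22, FN=1+0=1 → 34/57 = 0.5965
  blight: TP=20, FP=1+9=10, FN=12+10=22 → 40/72 = 0.5556
  healthy: TP=12, FP=0+10=10, FN=10+9=19 → 24/53 = 0.4528
Macro-F1 score = mean = (0.5965 + 0.5556 + 0.4528) / 3 = 0.535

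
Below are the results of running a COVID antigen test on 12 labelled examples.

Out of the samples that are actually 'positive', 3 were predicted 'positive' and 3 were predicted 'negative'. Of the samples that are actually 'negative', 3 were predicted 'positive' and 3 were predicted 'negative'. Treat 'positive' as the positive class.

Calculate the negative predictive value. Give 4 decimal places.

0.5000

NPV = TN/(TN+FN) = 3/(3+3) = 0.5000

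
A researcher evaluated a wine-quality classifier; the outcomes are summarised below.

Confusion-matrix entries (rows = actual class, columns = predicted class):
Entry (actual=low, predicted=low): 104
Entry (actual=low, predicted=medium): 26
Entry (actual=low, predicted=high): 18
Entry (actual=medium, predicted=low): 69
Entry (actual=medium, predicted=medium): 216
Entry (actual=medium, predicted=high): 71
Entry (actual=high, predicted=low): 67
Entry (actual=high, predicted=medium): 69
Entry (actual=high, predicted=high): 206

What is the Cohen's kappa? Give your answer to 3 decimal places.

Observed agreement pₒ = trace/N = 526/846 = 0.6217
Expected agreement pₑ = Σ (rowᵢ·colᵢ)/N² = (148·240 + 356·311 + 342·295)/846² = 0.3453
κ = (pₒ − pₑ)/(1 − pₑ) = (0.6217 − 0.3453)/(1 − 0.3453) = 0.422

0.422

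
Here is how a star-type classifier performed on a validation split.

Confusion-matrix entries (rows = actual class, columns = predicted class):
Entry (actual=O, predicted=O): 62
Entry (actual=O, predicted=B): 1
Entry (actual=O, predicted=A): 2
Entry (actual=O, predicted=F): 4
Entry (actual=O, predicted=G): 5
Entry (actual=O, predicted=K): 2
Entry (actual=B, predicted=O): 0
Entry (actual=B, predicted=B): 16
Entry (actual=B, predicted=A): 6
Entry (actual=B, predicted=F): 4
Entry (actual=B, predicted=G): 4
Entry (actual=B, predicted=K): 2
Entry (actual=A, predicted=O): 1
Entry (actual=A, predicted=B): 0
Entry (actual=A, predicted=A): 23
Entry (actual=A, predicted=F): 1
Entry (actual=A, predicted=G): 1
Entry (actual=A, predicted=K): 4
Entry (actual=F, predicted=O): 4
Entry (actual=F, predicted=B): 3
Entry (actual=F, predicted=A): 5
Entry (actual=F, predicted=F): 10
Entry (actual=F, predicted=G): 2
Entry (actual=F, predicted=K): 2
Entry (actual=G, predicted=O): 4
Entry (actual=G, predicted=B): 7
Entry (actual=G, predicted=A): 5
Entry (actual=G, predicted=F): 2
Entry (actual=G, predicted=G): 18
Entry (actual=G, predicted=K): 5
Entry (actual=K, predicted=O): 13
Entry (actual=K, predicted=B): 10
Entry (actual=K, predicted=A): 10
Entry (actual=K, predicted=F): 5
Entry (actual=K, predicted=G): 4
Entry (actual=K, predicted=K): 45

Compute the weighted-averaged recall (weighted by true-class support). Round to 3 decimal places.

Per-class recall (TP/(TP+FN)):
  O: TP=62, FN=1+2+4+5+2=14 → 62/76 = 0.8158
  B: TP=16, FN=0+6+4+4+2=16 → 16/32 = 0.5000
  A: TP=23, FN=1+0+1+1+4=7 → 23/30 = 0.7667
  F: TP=10, FN=4+3+5+2+2=16 → 10/26 = 0.3846
  G: TP=18, FN=4+7+5+2+5=23 → 18/41 = 0.4390
  K: TP=45, FN=13+10+10+5+4=42 → 45/87 = 0.5172
Weighted-recall = Σ (supportᵢ/N)·recallᵢ with N=292: (76/292)·0.8158 + (32/292)·0.5000 + (30/292)·0.7667 + (26/292)·0.3846 + (41/292)·0.4390 + (87/292)·0.5172 = 0.596

0.596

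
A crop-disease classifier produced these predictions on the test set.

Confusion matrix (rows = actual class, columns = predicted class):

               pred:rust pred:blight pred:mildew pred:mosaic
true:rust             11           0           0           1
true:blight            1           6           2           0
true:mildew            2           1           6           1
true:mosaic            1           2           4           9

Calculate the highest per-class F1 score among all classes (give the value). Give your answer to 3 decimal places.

Per-class F1 score (2·TP/(2·TP+FP+FN)):
  rust: TP=11, FP=1+2+1=4, FN=0+0+1=1 → 22/27 = 0.8148
  blight: TP=6, FP=0+1+2=3, FN=1+2+0=3 → 12/18 = 0.6667
  mildew: TP=6, FP=0+2+4=6, FN=2+1+1=4 → 12/22 = 0.5455
  mosaic: TP=9, FP=1+0+1=2, FN=1+2+4=7 → 18/27 = 0.6667
Highest is class 'rust' with F1 score = 0.815.

0.815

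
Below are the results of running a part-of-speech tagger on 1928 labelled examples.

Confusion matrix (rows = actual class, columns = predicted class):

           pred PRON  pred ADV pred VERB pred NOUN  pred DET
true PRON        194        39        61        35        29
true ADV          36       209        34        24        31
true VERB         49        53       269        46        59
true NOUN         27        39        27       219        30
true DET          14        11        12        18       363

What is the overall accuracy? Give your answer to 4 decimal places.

0.6504

Accuracy = trace / total = (194+209+269+219+363=1254) / 1928 = 1254/1928 = 0.6504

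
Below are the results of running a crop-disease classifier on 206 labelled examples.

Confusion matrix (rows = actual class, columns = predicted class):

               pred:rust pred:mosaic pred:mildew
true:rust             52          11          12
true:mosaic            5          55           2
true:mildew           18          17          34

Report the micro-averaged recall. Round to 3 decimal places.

Micro-averaging pools counts across classes: ΣTP=141, ΣFP=65, ΣFN=65.
Micro-recall = TP/(TP+FN) on pooled counts = 0.684 (equals overall accuracy in single-label multiclass).

0.684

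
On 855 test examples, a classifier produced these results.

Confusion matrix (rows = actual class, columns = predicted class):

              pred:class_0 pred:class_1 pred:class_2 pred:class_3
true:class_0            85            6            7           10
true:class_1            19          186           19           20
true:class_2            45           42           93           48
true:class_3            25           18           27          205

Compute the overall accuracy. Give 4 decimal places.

Accuracy = trace / total = (85+186+93+205=569) / 855 = 569/855 = 0.6655

0.6655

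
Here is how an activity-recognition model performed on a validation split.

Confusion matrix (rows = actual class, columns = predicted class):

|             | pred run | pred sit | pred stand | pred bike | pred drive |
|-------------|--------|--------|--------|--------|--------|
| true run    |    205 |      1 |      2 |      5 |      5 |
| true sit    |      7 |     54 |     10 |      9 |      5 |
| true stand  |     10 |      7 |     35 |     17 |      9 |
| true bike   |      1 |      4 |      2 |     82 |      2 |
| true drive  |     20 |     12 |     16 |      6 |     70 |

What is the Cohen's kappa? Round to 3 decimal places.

0.667

Observed agreement pₒ = trace/N = 446/596 = 0.7483
Expected agreement pₑ = Σ (rowᵢ·colᵢ)/N² = (218·243 + 85·78 + 78·65 + 91·119 + 124·91)/596² = 0.2443
κ = (pₒ − pₑ)/(1 − pₑ) = (0.7483 − 0.2443)/(1 − 0.2443) = 0.667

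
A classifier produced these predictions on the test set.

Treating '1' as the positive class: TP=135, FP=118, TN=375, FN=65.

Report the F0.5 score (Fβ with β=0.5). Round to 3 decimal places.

Fβ = (1+β²)·TP / ((1+β²)·TP + β²·FN + FP), with β²=1/4
= 1.25·135 / (1.25·135 + 0.25·65 + 118) = 0.557

0.557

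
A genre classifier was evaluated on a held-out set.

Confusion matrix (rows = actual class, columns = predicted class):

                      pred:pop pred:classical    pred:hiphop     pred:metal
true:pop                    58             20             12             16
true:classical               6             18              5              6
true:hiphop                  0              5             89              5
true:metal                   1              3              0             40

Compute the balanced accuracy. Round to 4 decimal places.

Balanced accuracy = mean of per-class recall.
  pop: recall = 58/106 = 0.54717
  classical: recall = 18/35 = 0.51429
  hiphop: recall = 89/99 = 0.89899
  metal: recall = 40/44 = 0.90909
Mean = (0.54717 + 0.51429 + 0.89899 + 0.90909) / 4 = 0.7174

0.7174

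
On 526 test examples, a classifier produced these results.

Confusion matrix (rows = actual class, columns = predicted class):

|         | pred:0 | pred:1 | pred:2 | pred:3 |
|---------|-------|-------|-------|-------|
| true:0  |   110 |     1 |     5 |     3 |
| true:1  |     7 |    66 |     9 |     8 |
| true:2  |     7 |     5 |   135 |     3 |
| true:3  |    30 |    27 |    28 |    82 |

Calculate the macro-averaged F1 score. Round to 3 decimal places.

0.738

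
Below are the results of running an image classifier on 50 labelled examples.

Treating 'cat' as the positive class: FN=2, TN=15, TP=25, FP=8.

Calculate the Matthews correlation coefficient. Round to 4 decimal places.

0.6082

MCC = (TP·TN − FP·FN) / √((TP+FP)(TP+FN)(TN+FP)(TN+FN))
Numerator = 25·15 − 8·2 = 359
Denominator = √(33·27·23·17) = √348381 = 590.2381
MCC = 359 / 590.2381 = 0.6082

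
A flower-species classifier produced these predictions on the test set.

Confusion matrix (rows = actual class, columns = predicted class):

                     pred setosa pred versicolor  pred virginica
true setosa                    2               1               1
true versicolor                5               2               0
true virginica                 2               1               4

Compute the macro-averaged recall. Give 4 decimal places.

Per-class recall (TP/(TP+FN)):
  setosa: TP=2, FN=1+1=2 → 2/4 = 0.50000
  versicolor: TP=2, FN=5+0=5 → 2/7 = 0.28571
  virginica: TP=4, FN=2+1=3 → 4/7 = 0.57143
Macro-recall = mean = (0.50000 + 0.28571 + 0.57143) / 3 = 0.4524

0.4524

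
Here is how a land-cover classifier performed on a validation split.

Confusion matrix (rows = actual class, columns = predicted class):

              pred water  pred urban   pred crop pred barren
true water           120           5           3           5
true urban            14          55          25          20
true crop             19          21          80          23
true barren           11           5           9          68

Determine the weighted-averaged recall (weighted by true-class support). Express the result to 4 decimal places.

Per-class recall (TP/(TP+FN)):
  water: TP=120, FN=5+3+5=13 → 120/133 = 0.90226
  urban: TP=55, FN=14+25+20=59 → 55/114 = 0.48246
  crop: TP=80, FN=19+21+23=63 → 80/143 = 0.55944
  barren: TP=68, FN=11+5+9=25 → 68/93 = 0.73118
Weighted-recall = Σ (supportᵢ/N)·recallᵢ with N=483: (133/483)·0.90226 + (114/483)·0.48246 + (143/483)·0.55944 + (93/483)·0.73118 = 0.6687

0.6687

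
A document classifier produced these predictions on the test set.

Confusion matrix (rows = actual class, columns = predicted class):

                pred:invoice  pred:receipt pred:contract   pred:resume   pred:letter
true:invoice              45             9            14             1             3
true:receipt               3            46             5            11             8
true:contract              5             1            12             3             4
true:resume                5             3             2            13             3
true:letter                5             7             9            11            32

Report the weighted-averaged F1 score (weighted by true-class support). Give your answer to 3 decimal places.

0.583

Per-class F1 score (2·TP/(2·TP+FP+FN)):
  invoice: TP=45, FP=3+5+5+5=18, FN=9+14+1+3=27 → 90/135 = 0.6667
  receipt: TP=46, FP=9+1+3+7=20, FN=3+5+11+8=27 → 92/139 = 0.6619
  contract: TP=12, FP=14+5+2+9=30, FN=5+1+3+4=13 → 24/67 = 0.3582
  resume: TP=13, FP=1+11+3+11=26, FN=5+3+2+3=13 → 26/65 = 0.4000
  letter: TP=32, FP=3+8+4+3=18, FN=5+7+9+11=32 → 64/114 = 0.5614
Weighted-F1 score = Σ (supportᵢ/N)·F1 scoreᵢ with N=260: (72/260)·0.6667 + (73/260)·0.6619 + (25/260)·0.3582 + (26/260)·0.4000 + (64/260)·0.5614 = 0.583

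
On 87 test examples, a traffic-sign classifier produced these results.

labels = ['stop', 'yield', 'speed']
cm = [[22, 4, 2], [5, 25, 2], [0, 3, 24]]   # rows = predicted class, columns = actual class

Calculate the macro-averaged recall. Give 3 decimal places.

0.818

Per-class recall (TP/(TP+FN)):
  stop: TP=22, FN=5+0=5 → 22/27 = 0.8148
  yield: TP=25, FN=4+3=7 → 25/32 = 0.7813
  speed: TP=24, FN=2+2=4 → 24/28 = 0.8571
Macro-recall = mean = (0.8148 + 0.7813 + 0.8571) / 3 = 0.818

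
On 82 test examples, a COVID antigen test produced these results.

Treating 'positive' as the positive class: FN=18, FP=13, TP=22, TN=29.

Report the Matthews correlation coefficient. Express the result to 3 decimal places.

MCC = (TP·TN − FP·FN) / √((TP+FP)(TP+FN)(TN+FP)(TN+FN))
Numerator = 22·29 − 13·18 = 404
Denominator = √(35·40·42·47) = √2763600 = 1662.4079
MCC = 404 / 1662.4079 = 0.243

0.243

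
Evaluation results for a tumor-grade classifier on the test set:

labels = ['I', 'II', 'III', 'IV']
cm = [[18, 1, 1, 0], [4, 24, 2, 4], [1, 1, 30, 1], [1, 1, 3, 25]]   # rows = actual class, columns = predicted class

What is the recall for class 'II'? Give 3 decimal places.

0.706

Treat 'II' as positive and all other classes as negative.
recall = TP/(TP+FN).
II: TP=24, FN=4+2+4=10 → 24/34 = 0.7059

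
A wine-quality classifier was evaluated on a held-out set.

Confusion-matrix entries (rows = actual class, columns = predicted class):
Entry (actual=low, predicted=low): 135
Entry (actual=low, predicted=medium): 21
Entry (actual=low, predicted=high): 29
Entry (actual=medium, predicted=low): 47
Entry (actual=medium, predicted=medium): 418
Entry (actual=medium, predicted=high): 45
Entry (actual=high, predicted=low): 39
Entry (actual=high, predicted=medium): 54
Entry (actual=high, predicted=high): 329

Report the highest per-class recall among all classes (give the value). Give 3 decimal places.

0.820

Per-class recall (TP/(TP+FN)):
  low: TP=135, FN=21+29=50 → 135/185 = 0.7297
  medium: TP=418, FN=47+45=92 → 418/510 = 0.8196
  high: TP=329, FN=39+54=93 → 329/422 = 0.7796
Highest is class 'medium' with recall = 0.820.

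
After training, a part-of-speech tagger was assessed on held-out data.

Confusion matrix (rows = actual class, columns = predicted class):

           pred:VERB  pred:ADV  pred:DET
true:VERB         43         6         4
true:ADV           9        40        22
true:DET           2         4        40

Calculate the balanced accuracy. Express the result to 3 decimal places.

Balanced accuracy = mean of per-class recall.
  VERB: recall = 43/53 = 0.8113
  ADV: recall = 40/71 = 0.5634
  DET: recall = 40/46 = 0.8696
Mean = (0.8113 + 0.5634 + 0.8696) / 3 = 0.748

0.748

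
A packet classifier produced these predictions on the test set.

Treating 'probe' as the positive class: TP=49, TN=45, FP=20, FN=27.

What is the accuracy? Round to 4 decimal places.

0.6667

Accuracy = (TP+TN)/N = (49+45)/141 = 0.6667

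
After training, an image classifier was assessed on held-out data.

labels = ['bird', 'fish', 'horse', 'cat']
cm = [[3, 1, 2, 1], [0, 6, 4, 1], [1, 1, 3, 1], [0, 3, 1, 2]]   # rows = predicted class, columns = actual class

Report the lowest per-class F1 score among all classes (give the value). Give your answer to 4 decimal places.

0.3636

Per-class F1 score (2·TP/(2·TP+FP+FN)):
  bird: TP=3, FP=1+2+1=4, FN=0+1+0=1 → 6/11 = 0.54545
  fish: TP=6, FP=0+4+1=5, FN=1+1+3=5 → 12/22 = 0.54545
  horse: TP=3, FP=1+1+1=3, FN=2+4+1=7 → 6/16 = 0.37500
  cat: TP=2, FP=0+3+1=4, FN=1+1+1=3 → 4/11 = 0.36364
Lowest is class 'cat' with F1 score = 0.3636.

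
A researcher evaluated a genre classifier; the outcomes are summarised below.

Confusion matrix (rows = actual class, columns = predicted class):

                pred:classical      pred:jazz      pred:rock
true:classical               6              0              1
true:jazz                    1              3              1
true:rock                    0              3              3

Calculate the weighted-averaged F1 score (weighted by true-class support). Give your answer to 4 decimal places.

0.6667

Per-class F1 score (2·TP/(2·TP+FP+FN)):
  classical: TP=6, FP=1+0=1, FN=0+1=1 → 12/14 = 0.85714
  jazz: TP=3, FP=0+3=3, FN=1+1=2 → 6/11 = 0.54545
  rock: TP=3, FP=1+1=2, FN=0+3=3 → 6/11 = 0.54545
Weighted-F1 score = Σ (supportᵢ/N)·F1 scoreᵢ with N=18: (7/18)·0.85714 + (5/18)·0.54545 + (6/18)·0.54545 = 0.6667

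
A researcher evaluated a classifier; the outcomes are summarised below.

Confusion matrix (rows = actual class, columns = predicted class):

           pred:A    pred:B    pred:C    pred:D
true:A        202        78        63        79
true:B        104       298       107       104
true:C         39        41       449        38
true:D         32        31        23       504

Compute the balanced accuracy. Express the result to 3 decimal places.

0.653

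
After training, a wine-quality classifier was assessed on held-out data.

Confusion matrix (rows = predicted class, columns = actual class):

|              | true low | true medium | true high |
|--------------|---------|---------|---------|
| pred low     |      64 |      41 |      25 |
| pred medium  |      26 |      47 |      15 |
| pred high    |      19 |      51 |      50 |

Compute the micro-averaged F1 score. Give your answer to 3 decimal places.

Micro-averaging pools counts across classes: ΣTP=161, ΣFP=177, ΣFN=177.
Micro-F1 score = 2·TP/(2·TP+FP+FN) on pooled counts = 0.476 (equals overall accuracy in single-label multiclass).

0.476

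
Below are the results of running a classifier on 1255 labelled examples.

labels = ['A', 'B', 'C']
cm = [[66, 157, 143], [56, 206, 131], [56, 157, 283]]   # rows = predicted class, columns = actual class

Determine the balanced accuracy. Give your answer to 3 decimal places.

Balanced accuracy = mean of per-class recall.
  A: recall = 66/178 = 0.3708
  B: recall = 206/520 = 0.3962
  C: recall = 283/557 = 0.5081
Mean = (0.3708 + 0.3962 + 0.5081) / 3 = 0.425

0.425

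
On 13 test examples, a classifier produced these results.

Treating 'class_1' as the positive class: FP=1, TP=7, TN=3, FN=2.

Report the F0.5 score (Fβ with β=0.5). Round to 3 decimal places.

Fβ = (1+β²)·TP / ((1+β²)·TP + β²·FN + FP), with β²=1/4
= 1.25·7 / (1.25·7 + 0.25·2 + 1) = 0.854

0.854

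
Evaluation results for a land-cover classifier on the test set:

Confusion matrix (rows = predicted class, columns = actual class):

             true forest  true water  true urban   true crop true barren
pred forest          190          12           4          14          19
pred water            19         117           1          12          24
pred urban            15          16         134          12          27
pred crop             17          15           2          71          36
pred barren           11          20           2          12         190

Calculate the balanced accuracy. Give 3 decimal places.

Balanced accuracy = mean of per-class recall.
  forest: recall = 190/252 = 0.7540
  water: recall = 117/180 = 0.6500
  urban: recall = 134/143 = 0.9371
  crop: recall = 71/121 = 0.5868
  barren: recall = 190/296 = 0.6419
Mean = (0.7540 + 0.6500 + 0.9371 + 0.5868 + 0.6419) / 5 = 0.714

0.714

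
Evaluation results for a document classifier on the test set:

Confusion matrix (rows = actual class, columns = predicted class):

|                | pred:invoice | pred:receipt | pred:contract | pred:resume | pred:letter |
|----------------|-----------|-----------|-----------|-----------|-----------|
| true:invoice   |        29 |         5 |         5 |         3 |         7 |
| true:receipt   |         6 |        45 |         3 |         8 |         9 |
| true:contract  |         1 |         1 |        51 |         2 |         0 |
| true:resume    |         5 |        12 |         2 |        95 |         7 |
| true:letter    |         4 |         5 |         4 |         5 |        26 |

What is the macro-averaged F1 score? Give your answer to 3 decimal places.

Per-class F1 score (2·TP/(2·TP+FP+FN)):
  invoice: TP=29, FP=6+1+5+4=16, FN=5+5+3+7=20 → 58/94 = 0.6170
  receipt: TP=45, FP=5+1+12+5=23, FN=6+3+8+9=26 → 90/139 = 0.6475
  contract: TP=51, FP=5+3+2+4=14, FN=1+1+2+0=4 → 102/120 = 0.8500
  resume: TP=95, FP=3+8+2+5=18, FN=5+12+2+7=26 → 190/234 = 0.8120
  letter: TP=26, FP=7+9+0+7=23, FN=4+5+4+5=18 → 52/93 = 0.5591
Macro-F1 score = mean = (0.6170 + 0.6475 + 0.8500 + 0.8120 + 0.5591) / 5 = 0.697

0.697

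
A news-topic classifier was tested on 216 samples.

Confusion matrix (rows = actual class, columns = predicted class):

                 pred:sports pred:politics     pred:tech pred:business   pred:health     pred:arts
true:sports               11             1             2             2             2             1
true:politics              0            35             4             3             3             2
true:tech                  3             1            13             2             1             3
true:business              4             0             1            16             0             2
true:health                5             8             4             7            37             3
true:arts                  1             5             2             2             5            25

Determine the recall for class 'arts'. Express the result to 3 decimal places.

Take TP from the diagonal, FP from the rest of the 'arts' prediction marginal, FN from the rest of the 'arts' actual marginal.
recall = TP/(TP+FN).
arts: TP=25, FN=1+5+2+2+5=15 → 25/40 = 0.6250

0.625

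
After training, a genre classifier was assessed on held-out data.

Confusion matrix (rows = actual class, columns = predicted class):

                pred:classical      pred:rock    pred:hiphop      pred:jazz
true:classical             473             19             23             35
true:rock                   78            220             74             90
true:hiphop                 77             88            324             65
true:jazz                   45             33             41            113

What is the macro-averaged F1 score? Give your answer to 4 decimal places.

0.5923

Per-class F1 score (2·TP/(2·TP+FP+FN)):
  classical: TP=473, FP=78+77+45=200, FN=19+23+35=77 → 946/1223 = 0.77351
  rock: TP=220, FP=19+88+33=140, FN=78+74+90=242 → 440/822 = 0.53528
  hiphop: TP=324, FP=23+74+41=138, FN=77+88+65=230 → 648/1016 = 0.63780
  jazz: TP=113, FP=35+90+65=190, FN=45+33+41=119 → 226/535 = 0.42243
Macro-F1 score = mean = (0.77351 + 0.53528 + 0.63780 + 0.42243) / 4 = 0.5923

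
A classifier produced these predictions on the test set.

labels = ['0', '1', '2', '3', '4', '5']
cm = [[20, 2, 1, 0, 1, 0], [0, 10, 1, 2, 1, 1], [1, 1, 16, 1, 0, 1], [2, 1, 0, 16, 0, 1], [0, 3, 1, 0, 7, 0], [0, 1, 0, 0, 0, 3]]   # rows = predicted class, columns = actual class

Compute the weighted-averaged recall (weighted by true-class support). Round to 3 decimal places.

Per-class recall (TP/(TP+FN)):
  0: TP=20, FN=0+1+2+0+0=3 → 20/23 = 0.8696
  1: TP=10, FN=2+1+1+3+1=8 → 10/18 = 0.5556
  2: TP=16, FN=1+1+0+1+0=3 → 16/19 = 0.8421
  3: TP=16, FN=0+2+1+0+0=3 → 16/19 = 0.8421
  4: TP=7, FN=1+1+0+0+0=2 → 7/9 = 0.7778
  5: TP=3, FN=0+1+1+1+0=3 → 3/6 = 0.5000
Weighted-recall = Σ (supportᵢ/N)·recallᵢ with N=94: (23/94)·0.8696 + (18/94)·0.5556 + (19/94)·0.8421 + (19/94)·0.8421 + (9/94)·0.7778 + (6/94)·0.5000 = 0.766

0.766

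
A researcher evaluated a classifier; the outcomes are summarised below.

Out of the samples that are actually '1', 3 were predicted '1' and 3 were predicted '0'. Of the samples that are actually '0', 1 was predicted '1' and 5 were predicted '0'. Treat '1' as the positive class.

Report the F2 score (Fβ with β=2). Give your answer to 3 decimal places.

Fβ = (1+β²)·TP / ((1+β²)·TP + β²·FN + FP), with β²=4
= 5·3 / (5·3 + 4·3 + 1) = 0.536

0.536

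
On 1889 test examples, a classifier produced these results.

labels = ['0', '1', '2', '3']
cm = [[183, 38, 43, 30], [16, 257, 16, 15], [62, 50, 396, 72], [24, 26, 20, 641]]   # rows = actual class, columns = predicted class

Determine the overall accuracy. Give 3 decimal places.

0.782

Accuracy = trace / total = (183+257+396+641=1477) / 1889 = 1477/1889 = 0.782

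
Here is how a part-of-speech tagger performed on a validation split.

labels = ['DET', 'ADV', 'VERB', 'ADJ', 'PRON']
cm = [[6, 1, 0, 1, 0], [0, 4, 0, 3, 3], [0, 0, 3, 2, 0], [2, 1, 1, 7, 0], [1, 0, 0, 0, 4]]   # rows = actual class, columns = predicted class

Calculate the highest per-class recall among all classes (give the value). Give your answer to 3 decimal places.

0.800

Per-class recall (TP/(TP+FN)):
  DET: TP=6, FN=1+0+1+0=2 → 6/8 = 0.7500
  ADV: TP=4, FN=0+0+3+3=6 → 4/10 = 0.4000
  VERB: TP=3, FN=0+0+2+0=2 → 3/5 = 0.6000
  ADJ: TP=7, FN=2+1+1+0=4 → 7/11 = 0.6364
  PRON: TP=4, FN=1+0+0+0=1 → 4/5 = 0.8000
Highest is class 'PRON' with recall = 0.800.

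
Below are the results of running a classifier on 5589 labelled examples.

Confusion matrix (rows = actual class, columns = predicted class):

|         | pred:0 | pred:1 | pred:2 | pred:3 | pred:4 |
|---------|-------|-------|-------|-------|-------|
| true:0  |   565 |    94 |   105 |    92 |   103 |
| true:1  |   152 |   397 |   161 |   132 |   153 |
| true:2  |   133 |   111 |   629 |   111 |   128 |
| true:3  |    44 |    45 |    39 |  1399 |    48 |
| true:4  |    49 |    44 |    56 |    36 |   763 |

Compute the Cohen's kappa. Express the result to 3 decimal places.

Observed agreement pₒ = trace/N = 3753/5589 = 0.6715
Expected agreement pₑ = Σ (rowᵢ·colᵢ)/N² = (959·943 + 995·691 + 1112·990 + 1575·1770 + 948·1195)/5589² = 0.2117
κ = (pₒ − pₑ)/(1 − pₑ) = (0.6715 − 0.2117)/(1 − 0.2117) = 0.583

0.583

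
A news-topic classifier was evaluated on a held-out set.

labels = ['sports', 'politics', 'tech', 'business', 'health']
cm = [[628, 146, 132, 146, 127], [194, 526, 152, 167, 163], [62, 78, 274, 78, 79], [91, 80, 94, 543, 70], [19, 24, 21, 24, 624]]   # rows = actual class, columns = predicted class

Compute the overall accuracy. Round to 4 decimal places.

0.5713

Accuracy = trace / total = (628+526+274+543+624=2595) / 4542 = 2595/4542 = 0.5713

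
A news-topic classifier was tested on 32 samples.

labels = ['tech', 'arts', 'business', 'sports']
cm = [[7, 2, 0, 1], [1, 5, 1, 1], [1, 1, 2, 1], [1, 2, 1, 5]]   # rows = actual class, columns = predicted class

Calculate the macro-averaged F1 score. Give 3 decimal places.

Per-class F1 score (2·TP/(2·TP+FP+FN)):
  tech: TP=7, FP=1+1+1=3, FN=2+0+1=3 → 14/20 = 0.7000
  arts: TP=5, FP=2+1+2=5, FN=1+1+1=3 → 10/18 = 0.5556
  business: TP=2, FP=0+1+1=2, FN=1+1+1=3 → 4/9 = 0.4444
  sports: TP=5, FP=1+1+1=3, FN=1+2+1=4 → 10/17 = 0.5882
Macro-F1 score = mean = (0.7000 + 0.5556 + 0.4444 + 0.5882) / 4 = 0.572

0.572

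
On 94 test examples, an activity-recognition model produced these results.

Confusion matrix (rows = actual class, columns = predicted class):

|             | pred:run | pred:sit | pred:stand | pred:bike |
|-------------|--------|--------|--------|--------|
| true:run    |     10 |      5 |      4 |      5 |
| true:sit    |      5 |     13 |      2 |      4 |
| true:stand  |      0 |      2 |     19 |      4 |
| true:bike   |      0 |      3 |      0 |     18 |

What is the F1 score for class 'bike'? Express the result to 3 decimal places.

F1 score = 2·TP/(2·TP+FP+FN).
bike: TP=18, FP=5+4+4=13, FN=0+3+0=3 → 36/52 = 0.6923

0.692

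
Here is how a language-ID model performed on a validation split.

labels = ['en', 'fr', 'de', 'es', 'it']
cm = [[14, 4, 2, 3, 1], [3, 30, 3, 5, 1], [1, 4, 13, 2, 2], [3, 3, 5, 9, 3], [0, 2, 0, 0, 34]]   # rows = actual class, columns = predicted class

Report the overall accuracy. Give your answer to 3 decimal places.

Accuracy = trace / total = (14+30+13+9+34=100) / 147 = 100/147 = 0.680

0.680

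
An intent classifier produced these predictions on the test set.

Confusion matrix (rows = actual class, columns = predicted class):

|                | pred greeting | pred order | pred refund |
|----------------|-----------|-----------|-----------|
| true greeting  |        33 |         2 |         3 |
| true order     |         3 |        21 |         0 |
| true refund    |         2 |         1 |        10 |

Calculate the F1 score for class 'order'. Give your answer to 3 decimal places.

Take TP from the diagonal, FP from the rest of the 'order' prediction marginal, FN from the rest of the 'order' actual marginal.
F1 score = 2·TP/(2·TP+FP+FN).
order: TP=21, FP=2+1=3, FN=3+0=3 → 42/48 = 0.8750

0.875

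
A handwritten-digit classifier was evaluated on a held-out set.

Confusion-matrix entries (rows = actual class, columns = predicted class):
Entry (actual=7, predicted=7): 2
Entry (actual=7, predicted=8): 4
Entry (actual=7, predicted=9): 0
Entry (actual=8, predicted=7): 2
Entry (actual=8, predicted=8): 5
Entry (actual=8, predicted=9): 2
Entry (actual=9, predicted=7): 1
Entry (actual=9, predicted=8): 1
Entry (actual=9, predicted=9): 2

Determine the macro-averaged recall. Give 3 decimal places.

0.463

Per-class recall (TP/(TP+FN)):
  7: TP=2, FN=4+0=4 → 2/6 = 0.3333
  8: TP=5, FN=2+2=4 → 5/9 = 0.5556
  9: TP=2, FN=1+1=2 → 2/4 = 0.5000
Macro-recall = mean = (0.3333 + 0.5556 + 0.5000) / 3 = 0.463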